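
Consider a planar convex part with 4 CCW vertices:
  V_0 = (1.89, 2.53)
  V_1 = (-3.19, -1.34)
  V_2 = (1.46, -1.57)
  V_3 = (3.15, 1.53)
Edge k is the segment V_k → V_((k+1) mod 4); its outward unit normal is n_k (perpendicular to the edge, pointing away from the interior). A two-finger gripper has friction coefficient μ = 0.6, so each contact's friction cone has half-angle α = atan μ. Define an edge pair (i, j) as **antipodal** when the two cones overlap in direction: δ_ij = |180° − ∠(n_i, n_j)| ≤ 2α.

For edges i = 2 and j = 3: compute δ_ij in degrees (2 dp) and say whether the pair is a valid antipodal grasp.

δ = 99.84°, invalid

α = atan 0.6 = 30.96°;  2α = 61.93°
edge 2: e_2 = (+1.69, +3.10);  n_2 = (+0.8780, -0.4787)
edge 3: e_3 = (-1.26, +1.00);  n_3 = (+0.6217, +0.7833)
∠(n_2, n_3) = 80.16°
δ = |180° − 80.16°| = 99.84°
99.84° > 2α = 61.93°  →  invalid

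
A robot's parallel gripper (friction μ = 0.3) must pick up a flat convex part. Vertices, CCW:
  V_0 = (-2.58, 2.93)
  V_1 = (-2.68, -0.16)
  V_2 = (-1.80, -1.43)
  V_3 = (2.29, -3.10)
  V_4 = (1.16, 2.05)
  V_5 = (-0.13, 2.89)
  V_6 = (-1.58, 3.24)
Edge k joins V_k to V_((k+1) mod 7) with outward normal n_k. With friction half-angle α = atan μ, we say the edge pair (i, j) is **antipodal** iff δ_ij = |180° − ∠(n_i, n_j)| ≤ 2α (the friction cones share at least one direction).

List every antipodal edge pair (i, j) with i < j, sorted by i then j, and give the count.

count = 5; pairs: (0,3), (1,3), (1,4), (2,4), (2,5)

α = atan 0.3 = 16.70°;  2α = 33.40°
n_0 = (-0.9995, +0.0323)
n_1 = (-0.8220, -0.5695)
n_2 = (-0.3780, -0.9258)
n_3 = (+0.9768, +0.2143)
n_4 = (+0.5457, +0.8380)
n_5 = (+0.2346, +0.9721)
n_6 = (-0.2961, +0.9552)
  (0,1): δ = 143.43°  ·
  (0,2): δ = 110.36°  ·
  (0,3): δ = 14.23°  ✓
  (0,4): δ = 58.78°  ·
  (0,5): δ = 78.28°  ·
  (0,6): δ = 109.08°  ·
  (1,2): δ = 146.93°  ·
  (1,3): δ = 22.34°  ✓
  (1,4): δ = 22.21°  ✓
  (1,5): δ = 41.71°  ·
  (1,6): δ = 72.50°  ·
  (2,3): δ = 55.41°  ·
  (2,4): δ = 10.86°  ✓
  (2,5): δ = 8.64°  ✓
  (2,6): δ = 39.43°  ·
  (3,4): δ = 135.45°  ·
  (3,5): δ = 115.95°  ·
  (3,6): δ = 85.15°  ·
  (4,5): δ = 160.50°  ·
  (4,6): δ = 129.71°  ·
  (5,6): δ = 149.21°  ·
antipodal pairs: 5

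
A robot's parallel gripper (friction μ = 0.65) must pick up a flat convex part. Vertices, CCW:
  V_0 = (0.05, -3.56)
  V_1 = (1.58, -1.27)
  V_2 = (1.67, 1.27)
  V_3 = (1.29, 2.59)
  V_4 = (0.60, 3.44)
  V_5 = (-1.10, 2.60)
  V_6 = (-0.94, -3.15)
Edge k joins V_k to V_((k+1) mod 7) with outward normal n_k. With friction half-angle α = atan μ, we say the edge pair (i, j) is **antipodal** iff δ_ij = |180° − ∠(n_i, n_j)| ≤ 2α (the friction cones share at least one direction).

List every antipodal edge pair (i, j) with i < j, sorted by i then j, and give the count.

count = 9; pairs: (0,4), (0,5), (1,4), (1,5), (2,5), (2,6), (3,5), (3,6), (4,6)

α = atan 0.65 = 33.02°;  2α = 66.05°
n_0 = (+0.8315, -0.5555)
n_1 = (+0.9994, -0.0354)
n_2 = (+0.9610, +0.2766)
n_3 = (+0.7764, +0.6302)
n_4 = (-0.4430, +0.8965)
n_5 = (-0.9996, -0.0278)
n_6 = (-0.3826, -0.9239)
  (0,1): δ = 148.28°  ·
  (0,2): δ = 130.19°  ·
  (0,3): δ = 107.18°  ·
  (0,4): δ = 29.96°  ✓
  (0,5): δ = 35.34°  ✓
  (0,6): δ = 101.25°  ·
  (1,2): δ = 161.91°  ·
  (1,3): δ = 138.90°  ·
  (1,4): δ = 61.68°  ✓
  (1,5): δ = 3.62°  ✓
  (1,6): δ = 69.53°  ·
  (2,3): δ = 156.99°  ·
  (2,4): δ = 79.77°  ·
  (2,5): δ = 14.47°  ✓
  (2,6): δ = 51.44°  ✓
  (3,4): δ = 102.77°  ·
  (3,5): δ = 37.47°  ✓
  (3,6): δ = 28.44°  ✓
  (4,5): δ = 114.70°  ·
  (4,6): δ = 48.79°  ✓
  (5,6): δ = 114.09°  ·
antipodal pairs: 9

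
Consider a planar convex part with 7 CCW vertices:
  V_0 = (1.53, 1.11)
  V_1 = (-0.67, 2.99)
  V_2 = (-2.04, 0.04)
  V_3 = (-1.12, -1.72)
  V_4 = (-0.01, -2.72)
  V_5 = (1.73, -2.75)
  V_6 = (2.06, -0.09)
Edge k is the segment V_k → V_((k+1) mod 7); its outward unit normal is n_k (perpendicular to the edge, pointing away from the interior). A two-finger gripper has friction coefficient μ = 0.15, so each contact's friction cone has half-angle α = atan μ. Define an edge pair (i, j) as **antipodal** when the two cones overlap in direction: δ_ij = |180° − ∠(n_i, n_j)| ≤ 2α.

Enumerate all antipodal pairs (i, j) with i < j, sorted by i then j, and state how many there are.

α = atan 0.15 = 8.53°;  2α = 17.06°
n_0 = (+0.6497, +0.7602)
n_1 = (-0.9070, +0.4212)
n_2 = (-0.8862, -0.4633)
n_3 = (-0.6693, -0.7430)
n_4 = (-0.0172, -0.9999)
n_5 = (+0.9924, -0.1231)
n_6 = (+0.9148, +0.4040)
  (0,1): δ = 74.40°  ·
  (0,2): δ = 21.89°  ·
  (0,3): δ = 1.50°  ✓
  (0,4): δ = 39.53°  ·
  (0,5): δ = 123.44°  ·
  (0,6): δ = 154.34°  ·
  (1,2): δ = 127.49°  ·
  (1,3): δ = 107.11°  ·
  (1,4): δ = 66.08°  ·
  (1,5): δ = 17.84°  ·
  (1,6): δ = 48.74°  ·
  (2,3): δ = 159.61°  ·
  (2,4): δ = 118.59°  ·
  (2,5): δ = 34.67°  ·
  (2,6): δ = 3.77°  ✓
  (3,4): δ = 138.97°  ·
  (3,5): δ = 55.06°  ·
  (3,6): δ = 24.15°  ·
  (4,5): δ = 96.08°  ·
  (4,6): δ = 65.18°  ·
  (5,6): δ = 149.10°  ·
antipodal pairs: 2

count = 2; pairs: (0,3), (2,6)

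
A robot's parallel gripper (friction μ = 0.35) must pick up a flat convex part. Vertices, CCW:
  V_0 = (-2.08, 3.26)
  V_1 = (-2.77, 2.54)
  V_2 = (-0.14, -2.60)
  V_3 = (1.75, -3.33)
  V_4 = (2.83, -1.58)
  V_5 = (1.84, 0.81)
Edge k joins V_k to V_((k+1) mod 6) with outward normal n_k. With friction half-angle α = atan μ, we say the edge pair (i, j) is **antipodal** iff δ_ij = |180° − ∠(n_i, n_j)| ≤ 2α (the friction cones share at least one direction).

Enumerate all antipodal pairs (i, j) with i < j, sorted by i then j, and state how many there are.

count = 4; pairs: (0,3), (1,4), (1,5), (2,5)

α = atan 0.35 = 19.29°;  2α = 38.58°
n_0 = (-0.7220, +0.6919)
n_1 = (-0.8902, -0.4555)
n_2 = (-0.3603, -0.9328)
n_3 = (+0.8510, -0.5252)
n_4 = (+0.9239, +0.3827)
n_5 = (+0.5300, +0.8480)
  (0,1): δ = 109.12°  ·
  (0,2): δ = 67.34°  ·
  (0,3): δ = 12.10°  ✓
  (0,4): δ = 66.28°  ·
  (0,5): δ = 101.78°  ·
  (1,2): δ = 138.22°  ·
  (1,3): δ = 58.78°  ·
  (1,4): δ = 4.60°  ✓
  (1,5): δ = 30.90°  ✓
  (2,3): δ = 100.56°  ·
  (2,4): δ = 46.38°  ·
  (2,5): δ = 10.89°  ✓
  (3,4): δ = 125.82°  ·
  (3,5): δ = 90.32°  ·
  (4,5): δ = 144.51°  ·
antipodal pairs: 4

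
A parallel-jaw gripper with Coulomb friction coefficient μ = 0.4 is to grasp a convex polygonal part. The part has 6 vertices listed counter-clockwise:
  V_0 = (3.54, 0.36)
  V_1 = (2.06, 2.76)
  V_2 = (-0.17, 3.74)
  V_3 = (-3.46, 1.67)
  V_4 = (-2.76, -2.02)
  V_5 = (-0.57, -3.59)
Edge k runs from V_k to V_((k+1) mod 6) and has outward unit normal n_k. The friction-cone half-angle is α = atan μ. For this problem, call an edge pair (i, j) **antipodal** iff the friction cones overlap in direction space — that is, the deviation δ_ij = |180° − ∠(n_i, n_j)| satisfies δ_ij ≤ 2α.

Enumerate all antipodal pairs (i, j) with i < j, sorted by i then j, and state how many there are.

count = 4; pairs: (0,3), (0,4), (1,4), (2,5)

α = atan 0.4 = 21.80°;  2α = 43.60°
n_0 = (+0.8512, +0.5249)
n_1 = (+0.4023, +0.9155)
n_2 = (-0.5325, +0.8464)
n_3 = (-0.9825, -0.1864)
n_4 = (-0.5826, -0.8127)
n_5 = (+0.6929, -0.7210)
  (0,1): δ = 145.38°  ·
  (0,2): δ = 89.48°  ·
  (0,3): δ = 20.92°  ✓
  (0,4): δ = 22.70°  ✓
  (0,5): δ = 102.20°  ·
  (1,2): δ = 124.10°  ·
  (1,3): δ = 55.53°  ·
  (1,4): δ = 11.91°  ✓
  (1,5): δ = 67.59°  ·
  (2,3): δ = 111.44°  ·
  (2,4): δ = 67.81°  ·
  (2,5): δ = 11.69°  ✓
  (3,4): δ = 136.38°  ·
  (3,5): δ = 56.88°  ·
  (4,5): δ = 100.50°  ·
antipodal pairs: 4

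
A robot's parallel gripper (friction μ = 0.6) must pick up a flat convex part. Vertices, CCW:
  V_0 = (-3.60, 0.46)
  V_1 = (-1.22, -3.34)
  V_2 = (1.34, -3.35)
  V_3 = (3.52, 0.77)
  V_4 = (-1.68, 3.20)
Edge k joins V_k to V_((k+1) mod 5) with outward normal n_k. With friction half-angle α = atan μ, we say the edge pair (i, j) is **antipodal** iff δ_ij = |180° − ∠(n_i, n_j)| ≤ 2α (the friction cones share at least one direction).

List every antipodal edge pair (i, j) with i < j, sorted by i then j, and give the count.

α = atan 0.6 = 30.96°;  2α = 61.93°
n_0 = (-0.8475, -0.5308)
n_1 = (-0.0039, -1.0000)
n_2 = (+0.8839, -0.4677)
n_3 = (+0.4234, +0.9060)
n_4 = (-0.8190, +0.5739)
  (0,1): δ = 122.28°  ·
  (0,2): δ = 59.94°  ✓
  (0,3): δ = 32.89°  ✓
  (0,4): δ = 112.92°  ·
  (1,2): δ = 117.66°  ·
  (1,3): δ = 24.82°  ✓
  (1,4): δ = 55.20°  ✓
  (2,3): δ = 87.16°  ·
  (2,4): δ = 7.14°  ✓
  (3,4): δ = 99.97°  ·
antipodal pairs: 5

count = 5; pairs: (0,2), (0,3), (1,3), (1,4), (2,4)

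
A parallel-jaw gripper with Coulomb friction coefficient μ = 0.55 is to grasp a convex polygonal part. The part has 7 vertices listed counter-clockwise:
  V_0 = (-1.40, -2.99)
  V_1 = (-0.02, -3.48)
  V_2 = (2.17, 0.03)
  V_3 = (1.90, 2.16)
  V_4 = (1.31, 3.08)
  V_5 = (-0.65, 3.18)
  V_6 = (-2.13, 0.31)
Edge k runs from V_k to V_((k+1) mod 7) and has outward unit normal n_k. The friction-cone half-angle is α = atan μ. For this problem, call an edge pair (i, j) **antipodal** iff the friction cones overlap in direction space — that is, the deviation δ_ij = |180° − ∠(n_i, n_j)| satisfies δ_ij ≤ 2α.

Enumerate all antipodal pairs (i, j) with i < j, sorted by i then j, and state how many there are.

count = 7; pairs: (0,3), (0,4), (1,5), (1,6), (2,5), (2,6), (3,6)

α = atan 0.55 = 28.81°;  2α = 57.62°
n_0 = (-0.3346, -0.9424)
n_1 = (+0.8484, -0.5293)
n_2 = (+0.9921, +0.1258)
n_3 = (+0.8418, +0.5398)
n_4 = (+0.0510, +0.9987)
n_5 = (-0.8888, +0.4583)
n_6 = (-0.9764, -0.2160)
  (0,1): δ = 102.41°  ·
  (0,2): δ = 63.23°  ·
  (0,3): δ = 37.78°  ✓
  (0,4): δ = 16.63°  ✓
  (0,5): δ = 82.27°  ·
  (0,6): δ = 122.02°  ·
  (1,2): δ = 140.81°  ·
  (1,3): δ = 115.37°  ·
  (1,4): δ = 60.96°  ·
  (1,5): δ = 4.68°  ✓
  (1,6): δ = 44.43°  ✓
  (2,3): δ = 154.55°  ·
  (2,4): δ = 100.15°  ·
  (2,5): δ = 34.50°  ✓
  (2,6): δ = 5.25°  ✓
  (3,4): δ = 125.59°  ·
  (3,5): δ = 59.95°  ·
  (3,6): δ = 20.20°  ✓
  (4,5): δ = 114.36°  ·
  (4,6): δ = 74.61°  ·
  (5,6): δ = 140.25°  ·
antipodal pairs: 7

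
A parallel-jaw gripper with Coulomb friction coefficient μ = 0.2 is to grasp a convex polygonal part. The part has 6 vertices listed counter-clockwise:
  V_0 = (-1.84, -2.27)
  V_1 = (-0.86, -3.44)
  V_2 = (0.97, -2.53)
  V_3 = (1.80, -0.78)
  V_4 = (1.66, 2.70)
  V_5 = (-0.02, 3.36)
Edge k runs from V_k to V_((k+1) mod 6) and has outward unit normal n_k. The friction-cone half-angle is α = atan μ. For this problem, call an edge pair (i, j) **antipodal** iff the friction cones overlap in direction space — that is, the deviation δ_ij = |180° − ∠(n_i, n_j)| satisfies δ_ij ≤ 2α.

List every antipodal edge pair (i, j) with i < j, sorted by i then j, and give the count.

α = atan 0.2 = 11.31°;  2α = 22.62°
n_0 = (-0.7666, -0.6421)
n_1 = (+0.4453, -0.8954)
n_2 = (+0.9035, -0.4285)
n_3 = (+0.9992, +0.0402)
n_4 = (+0.3657, +0.9308)
n_5 = (-0.9515, +0.3076)
  (0,1): δ = 103.51°  ·
  (0,2): δ = 65.32°  ·
  (0,3): δ = 37.65°  ·
  (0,4): δ = 28.60°  ·
  (0,5): δ = 122.14°  ·
  (1,2): δ = 141.81°  ·
  (1,3): δ = 114.14°  ·
  (1,4): δ = 47.89°  ·
  (1,5): δ = 45.65°  ·
  (2,3): δ = 152.32°  ·
  (2,4): δ = 86.07°  ·
  (2,5): δ = 7.46°  ✓
  (3,4): δ = 113.75°  ·
  (3,5): δ = 20.22°  ✓
  (4,5): δ = 86.47°  ·
antipodal pairs: 2

count = 2; pairs: (2,5), (3,5)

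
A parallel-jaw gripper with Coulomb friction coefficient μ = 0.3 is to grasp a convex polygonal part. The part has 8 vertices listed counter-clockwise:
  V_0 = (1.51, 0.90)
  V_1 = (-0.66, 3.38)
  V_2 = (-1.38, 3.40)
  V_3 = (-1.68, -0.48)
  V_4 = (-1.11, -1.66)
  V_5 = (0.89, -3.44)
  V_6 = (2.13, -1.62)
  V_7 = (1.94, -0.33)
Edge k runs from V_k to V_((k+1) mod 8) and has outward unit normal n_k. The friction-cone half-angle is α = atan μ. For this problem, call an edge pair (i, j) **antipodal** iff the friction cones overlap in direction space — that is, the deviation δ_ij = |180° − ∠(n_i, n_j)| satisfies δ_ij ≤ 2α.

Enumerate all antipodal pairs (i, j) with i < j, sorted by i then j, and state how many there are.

α = atan 0.3 = 16.70°;  2α = 33.40°
n_0 = (+0.7526, +0.6585)
n_1 = (+0.0278, +0.9996)
n_2 = (-0.9970, +0.0771)
n_3 = (-0.9004, -0.4350)
n_4 = (-0.6648, -0.7470)
n_5 = (+0.8264, -0.5631)
n_6 = (+0.9893, +0.1457)
n_7 = (+0.9440, +0.3300)
  (0,1): δ = 132.78°  ·
  (0,2): δ = 45.61°  ·
  (0,3): δ = 15.40°  ✓
  (0,4): δ = 7.14°  ✓
  (0,5): δ = 104.55°  ·
  (0,6): δ = 147.19°  ·
  (0,7): δ = 158.08°  ·
  (1,2): δ = 92.83°  ·
  (1,3): δ = 62.63°  ·
  (1,4): δ = 40.08°  ·
  (1,5): δ = 57.32°  ·
  (1,6): δ = 99.97°  ·
  (1,7): δ = 110.86°  ·
  (2,3): δ = 149.80°  ·
  (2,4): δ = 127.25°  ·
  (2,5): δ = 29.85°  ✓
  (2,6): δ = 12.80°  ✓
  (2,7): δ = 23.69°  ✓
  (3,4): δ = 157.45°  ·
  (3,5): δ = 60.05°  ·
  (3,6): δ = 17.40°  ✓
  (3,7): δ = 6.51°  ✓
  (4,5): δ = 82.60°  ·
  (4,6): δ = 39.95°  ·
  (4,7): δ = 29.06°  ✓
  (5,6): δ = 137.35°  ·
  (5,7): δ = 126.46°  ·
  (6,7): δ = 169.11°  ·
antipodal pairs: 8

count = 8; pairs: (0,3), (0,4), (2,5), (2,6), (2,7), (3,6), (3,7), (4,7)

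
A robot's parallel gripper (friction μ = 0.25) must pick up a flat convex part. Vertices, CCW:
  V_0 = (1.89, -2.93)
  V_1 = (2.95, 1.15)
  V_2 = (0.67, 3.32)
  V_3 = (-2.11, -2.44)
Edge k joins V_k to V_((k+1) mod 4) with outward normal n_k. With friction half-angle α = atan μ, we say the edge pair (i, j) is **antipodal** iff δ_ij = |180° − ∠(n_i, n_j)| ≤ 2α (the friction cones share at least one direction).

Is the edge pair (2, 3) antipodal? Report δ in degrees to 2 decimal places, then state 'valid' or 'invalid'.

α = atan 0.25 = 14.04°;  2α = 28.07°
edge 2: e_2 = (-2.78, -5.76);  n_2 = (-0.9006, +0.4347)
edge 3: e_3 = (+4.00, -0.49);  n_3 = (-0.1216, -0.9926)
∠(n_2, n_3) = 108.78°
δ = |180° − 108.78°| = 71.22°
71.22° > 2α = 28.07°  →  invalid

δ = 71.22°, invalid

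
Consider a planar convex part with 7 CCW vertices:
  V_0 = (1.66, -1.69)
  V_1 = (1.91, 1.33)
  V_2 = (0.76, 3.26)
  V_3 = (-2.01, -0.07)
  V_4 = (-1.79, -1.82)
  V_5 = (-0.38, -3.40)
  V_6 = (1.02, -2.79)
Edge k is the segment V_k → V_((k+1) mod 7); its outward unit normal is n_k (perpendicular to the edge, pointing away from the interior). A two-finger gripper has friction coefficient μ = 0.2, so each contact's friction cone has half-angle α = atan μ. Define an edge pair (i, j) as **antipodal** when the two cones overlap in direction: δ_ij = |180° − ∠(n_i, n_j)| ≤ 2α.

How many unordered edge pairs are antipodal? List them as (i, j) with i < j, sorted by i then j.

count = 3; pairs: (0,3), (1,4), (2,6)

α = atan 0.2 = 11.31°;  2α = 22.62°
n_0 = (+0.9966, -0.0825)
n_1 = (+0.8591, +0.5119)
n_2 = (-0.7688, +0.6395)
n_3 = (-0.9922, -0.1247)
n_4 = (-0.7461, -0.6658)
n_5 = (+0.3994, -0.9168)
n_6 = (+0.8643, -0.5029)
  (0,1): δ = 144.48°  ·
  (0,2): δ = 35.02°  ·
  (0,3): δ = 11.90°  ✓
  (0,4): δ = 46.48°  ·
  (0,5): δ = 118.28°  ·
  (0,6): δ = 154.54°  ·
  (1,2): δ = 70.54°  ·
  (1,3): δ = 23.62°  ·
  (1,4): δ = 10.96°  ✓
  (1,5): δ = 82.75°  ·
  (1,6): δ = 119.02°  ·
  (2,3): δ = 133.08°  ·
  (2,4): δ = 98.50°  ·
  (2,5): δ = 26.70°  ·
  (2,6): δ = 9.56°  ✓
  (3,4): δ = 145.42°  ·
  (3,5): δ = 73.62°  ·
  (3,6): δ = 37.36°  ·
  (4,5): δ = 108.20°  ·
  (4,6): δ = 71.94°  ·
  (5,6): δ = 143.74°  ·
antipodal pairs: 3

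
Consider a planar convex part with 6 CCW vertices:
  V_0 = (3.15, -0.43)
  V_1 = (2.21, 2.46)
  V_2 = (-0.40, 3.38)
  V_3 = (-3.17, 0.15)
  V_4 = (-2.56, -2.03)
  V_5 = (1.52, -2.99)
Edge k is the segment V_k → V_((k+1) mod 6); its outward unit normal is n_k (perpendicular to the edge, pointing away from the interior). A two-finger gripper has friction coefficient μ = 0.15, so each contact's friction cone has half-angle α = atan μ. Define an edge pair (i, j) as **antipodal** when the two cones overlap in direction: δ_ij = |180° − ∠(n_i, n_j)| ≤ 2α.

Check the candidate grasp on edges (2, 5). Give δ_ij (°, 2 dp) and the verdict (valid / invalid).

α = atan 0.15 = 8.53°;  2α = 17.06°
edge 2: e_2 = (-2.77, -3.23);  n_2 = (-0.7591, +0.6510)
edge 5: e_5 = (+1.63, +2.56);  n_5 = (+0.8435, -0.5371)
∠(n_2, n_5) = 171.87°
δ = |180° − 171.87°| = 8.13°
8.13° ≤ 2α = 17.06°  →  valid

δ = 8.13°, valid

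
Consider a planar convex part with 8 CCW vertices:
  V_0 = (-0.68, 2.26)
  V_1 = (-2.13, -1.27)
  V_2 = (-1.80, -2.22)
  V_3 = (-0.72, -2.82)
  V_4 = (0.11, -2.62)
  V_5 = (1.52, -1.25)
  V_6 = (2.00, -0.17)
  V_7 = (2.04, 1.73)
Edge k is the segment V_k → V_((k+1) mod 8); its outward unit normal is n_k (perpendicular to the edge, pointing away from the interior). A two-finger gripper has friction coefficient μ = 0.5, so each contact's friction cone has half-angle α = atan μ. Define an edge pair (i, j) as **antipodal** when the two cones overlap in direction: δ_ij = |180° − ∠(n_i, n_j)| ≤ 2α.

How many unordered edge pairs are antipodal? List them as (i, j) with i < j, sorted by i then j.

count = 7; pairs: (0,4), (0,5), (0,6), (1,5), (1,6), (2,7), (3,7)

α = atan 0.5 = 26.57°;  2α = 53.13°
n_0 = (-0.9250, +0.3800)
n_1 = (-0.9446, -0.3281)
n_2 = (-0.4856, -0.8742)
n_3 = (+0.2343, -0.9722)
n_4 = (+0.6969, -0.7172)
n_5 = (+0.9138, -0.4061)
n_6 = (+0.9998, -0.0210)
n_7 = (+0.1913, +0.9815)
  (0,1): δ = 138.51°  ·
  (0,2): δ = 96.72°  ·
  (0,3): δ = 54.12°  ·
  (0,4): δ = 23.49°  ✓
  (0,5): δ = 1.63°  ✓
  (0,6): δ = 21.13°  ✓
  (0,7): δ = 101.31°  ·
  (1,2): δ = 138.21°  ·
  (1,3): δ = 95.61°  ·
  (1,4): δ = 64.98°  ·
  (1,5): δ = 43.12°  ✓
  (1,6): δ = 20.36°  ✓
  (1,7): δ = 59.82°  ·
  (2,3): δ = 137.40°  ·
  (2,4): δ = 106.77°  ·
  (2,5): δ = 84.91°  ·
  (2,6): δ = 62.15°  ·
  (2,7): δ = 18.03°  ✓
  (3,4): δ = 149.37°  ·
  (3,5): δ = 127.51°  ·
  (3,6): δ = 104.75°  ·
  (3,7): δ = 24.57°  ✓
  (4,5): δ = 158.14°  ·
  (4,6): δ = 135.38°  ·
  (4,7): δ = 55.20°  ·
  (5,6): δ = 157.24°  ·
  (5,7): δ = 77.06°  ·
  (6,7): δ = 99.82°  ·
antipodal pairs: 7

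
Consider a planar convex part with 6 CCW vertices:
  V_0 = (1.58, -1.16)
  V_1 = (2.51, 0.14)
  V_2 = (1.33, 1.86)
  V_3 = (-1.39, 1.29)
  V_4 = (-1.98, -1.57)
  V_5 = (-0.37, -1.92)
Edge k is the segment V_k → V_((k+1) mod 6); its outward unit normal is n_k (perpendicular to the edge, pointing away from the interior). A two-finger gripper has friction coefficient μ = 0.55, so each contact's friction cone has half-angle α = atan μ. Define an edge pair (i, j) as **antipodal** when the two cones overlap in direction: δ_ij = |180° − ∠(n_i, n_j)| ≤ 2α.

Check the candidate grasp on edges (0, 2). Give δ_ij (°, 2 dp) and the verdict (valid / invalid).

α = atan 0.55 = 28.81°;  2α = 57.62°
edge 0: e_0 = (+0.93, +1.30);  n_0 = (+0.8133, -0.5818)
edge 2: e_2 = (-2.72, -0.57);  n_2 = (-0.2051, +0.9787)
∠(n_0, n_2) = 137.41°
δ = |180° − 137.41°| = 42.59°
42.59° ≤ 2α = 57.62°  →  valid

δ = 42.59°, valid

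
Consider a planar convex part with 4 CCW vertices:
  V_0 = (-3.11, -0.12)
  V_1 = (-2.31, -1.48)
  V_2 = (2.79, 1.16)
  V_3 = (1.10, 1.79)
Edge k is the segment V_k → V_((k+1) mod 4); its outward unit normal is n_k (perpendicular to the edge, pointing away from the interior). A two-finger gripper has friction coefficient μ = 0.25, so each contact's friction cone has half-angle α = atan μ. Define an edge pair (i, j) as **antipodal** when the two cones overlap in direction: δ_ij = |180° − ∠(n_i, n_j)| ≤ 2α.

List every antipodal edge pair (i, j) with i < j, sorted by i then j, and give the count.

α = atan 0.25 = 14.04°;  2α = 28.07°
n_0 = (-0.8619, -0.5070)
n_1 = (+0.4597, -0.8881)
n_2 = (+0.3493, +0.9370)
n_3 = (-0.4132, +0.9107)
  (0,1): δ = 93.10°  ·
  (0,2): δ = 39.09°  ·
  (0,3): δ = 83.94°  ·
  (1,2): δ = 47.81°  ·
  (1,3): δ = 2.97°  ✓
  (2,3): δ = 135.15°  ·
antipodal pairs: 1

count = 1; pairs: (1,3)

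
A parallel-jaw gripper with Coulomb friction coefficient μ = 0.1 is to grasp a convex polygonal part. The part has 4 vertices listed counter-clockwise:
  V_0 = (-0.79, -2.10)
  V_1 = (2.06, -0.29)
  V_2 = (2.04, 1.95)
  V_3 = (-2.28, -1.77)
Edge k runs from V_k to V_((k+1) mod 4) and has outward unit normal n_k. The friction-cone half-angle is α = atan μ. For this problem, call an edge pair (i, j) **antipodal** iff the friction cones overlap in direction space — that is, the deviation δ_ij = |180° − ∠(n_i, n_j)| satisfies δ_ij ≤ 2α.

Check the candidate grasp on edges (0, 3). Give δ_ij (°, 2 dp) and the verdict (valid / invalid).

α = atan 0.1 = 5.71°;  2α = 11.42°
edge 0: e_0 = (+2.85, +1.81);  n_0 = (+0.5361, -0.8441)
edge 3: e_3 = (+1.49, -0.33);  n_3 = (-0.2162, -0.9763)
∠(n_0, n_3) = 44.91°
δ = |180° − 44.91°| = 135.09°
135.09° > 2α = 11.42°  →  invalid

δ = 135.09°, invalid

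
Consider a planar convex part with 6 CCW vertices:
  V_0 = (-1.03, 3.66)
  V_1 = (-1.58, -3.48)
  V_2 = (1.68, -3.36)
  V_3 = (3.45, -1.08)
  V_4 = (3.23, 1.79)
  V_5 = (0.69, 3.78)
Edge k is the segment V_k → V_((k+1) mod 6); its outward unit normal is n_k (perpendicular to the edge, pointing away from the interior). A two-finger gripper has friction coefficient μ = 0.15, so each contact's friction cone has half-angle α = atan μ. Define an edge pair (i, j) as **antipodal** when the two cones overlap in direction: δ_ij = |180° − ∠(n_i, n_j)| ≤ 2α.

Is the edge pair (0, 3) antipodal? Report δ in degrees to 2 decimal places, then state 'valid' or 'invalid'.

α = atan 0.15 = 8.53°;  2α = 17.06°
edge 0: e_0 = (-0.55, -7.14);  n_0 = (-0.9970, +0.0768)
edge 3: e_3 = (-0.22, +2.87);  n_3 = (+0.9971, +0.0764)
∠(n_0, n_3) = 171.21°
δ = |180° − 171.21°| = 8.79°
8.79° ≤ 2α = 17.06°  →  valid

δ = 8.79°, valid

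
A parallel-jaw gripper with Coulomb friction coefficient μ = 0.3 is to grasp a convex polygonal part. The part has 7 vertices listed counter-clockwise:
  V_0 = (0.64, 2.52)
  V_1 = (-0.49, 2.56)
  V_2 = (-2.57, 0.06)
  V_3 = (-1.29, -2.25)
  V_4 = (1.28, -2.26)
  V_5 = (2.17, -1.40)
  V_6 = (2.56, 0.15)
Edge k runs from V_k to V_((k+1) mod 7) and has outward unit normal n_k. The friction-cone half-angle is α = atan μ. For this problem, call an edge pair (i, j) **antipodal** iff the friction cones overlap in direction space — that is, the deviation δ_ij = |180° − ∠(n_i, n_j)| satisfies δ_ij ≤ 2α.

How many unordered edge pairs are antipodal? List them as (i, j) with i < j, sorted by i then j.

count = 4; pairs: (0,3), (1,4), (1,5), (2,6)

α = atan 0.3 = 16.70°;  2α = 33.40°
n_0 = (+0.0354, +0.9994)
n_1 = (-0.7687, +0.6396)
n_2 = (-0.8747, -0.4847)
n_3 = (-0.0039, -1.0000)
n_4 = (+0.6949, -0.7191)
n_5 = (+0.9698, -0.2440)
n_6 = (+0.7770, +0.6295)
  (0,1): δ = 127.73°  ·
  (0,2): δ = 58.98°  ·
  (0,3): δ = 1.80°  ✓
  (0,4): δ = 46.05°  ·
  (0,5): δ = 77.90°  ·
  (0,6): δ = 131.04°  ·
  (1,2): δ = 111.25°  ·
  (1,3): δ = 50.46°  ·
  (1,4): δ = 6.22°  ✓
  (1,5): δ = 25.64°  ✓
  (1,6): δ = 78.77°  ·
  (2,3): δ = 119.21°  ·
  (2,4): δ = 74.97°  ·
  (2,5): δ = 43.11°  ·
  (2,6): δ = 10.02°  ✓
  (3,4): δ = 135.76°  ·
  (3,5): δ = 103.90°  ·
  (3,6): δ = 50.77°  ·
  (4,5): δ = 148.14°  ·
  (4,6): δ = 95.01°  ·
  (5,6): δ = 126.86°  ·
antipodal pairs: 4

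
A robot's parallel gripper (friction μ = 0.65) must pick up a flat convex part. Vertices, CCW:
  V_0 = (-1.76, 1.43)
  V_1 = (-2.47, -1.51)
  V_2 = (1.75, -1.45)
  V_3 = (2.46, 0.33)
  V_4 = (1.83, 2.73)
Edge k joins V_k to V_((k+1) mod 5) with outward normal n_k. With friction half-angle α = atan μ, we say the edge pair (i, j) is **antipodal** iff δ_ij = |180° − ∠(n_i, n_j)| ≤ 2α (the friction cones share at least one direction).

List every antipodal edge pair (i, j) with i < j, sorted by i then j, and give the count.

count = 4; pairs: (0,2), (0,3), (1,4), (2,4)

α = atan 0.65 = 33.02°;  2α = 66.05°
n_0 = (-0.9721, +0.2347)
n_1 = (+0.0142, -0.9999)
n_2 = (+0.9288, -0.3705)
n_3 = (+0.9672, +0.2539)
n_4 = (-0.3405, +0.9403)
  (0,1): δ = 75.61°  ·
  (0,2): δ = 8.17°  ✓
  (0,3): δ = 28.29°  ✓
  (0,4): δ = 123.48°  ·
  (1,2): δ = 112.56°  ·
  (1,3): δ = 76.11°  ·
  (1,4): δ = 19.09°  ✓
  (2,3): δ = 143.55°  ·
  (2,4): δ = 48.35°  ✓
  (3,4): δ = 84.80°  ·
antipodal pairs: 4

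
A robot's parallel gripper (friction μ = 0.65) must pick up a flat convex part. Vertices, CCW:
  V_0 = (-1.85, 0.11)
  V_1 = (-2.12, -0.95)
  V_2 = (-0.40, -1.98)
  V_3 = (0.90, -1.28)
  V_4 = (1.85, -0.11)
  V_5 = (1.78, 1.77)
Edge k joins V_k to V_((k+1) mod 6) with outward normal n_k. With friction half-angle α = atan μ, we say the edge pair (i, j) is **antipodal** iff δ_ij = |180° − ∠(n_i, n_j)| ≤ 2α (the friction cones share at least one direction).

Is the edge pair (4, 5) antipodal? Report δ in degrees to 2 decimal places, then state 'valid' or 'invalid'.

δ = 67.56°, invalid

α = atan 0.65 = 33.02°;  2α = 66.05°
edge 4: e_4 = (-0.07, +1.88);  n_4 = (+0.9993, +0.0372)
edge 5: e_5 = (-3.63, -1.66);  n_5 = (-0.4159, +0.9094)
∠(n_4, n_5) = 112.44°
δ = |180° − 112.44°| = 67.56°
67.56° > 2α = 66.05°  →  invalid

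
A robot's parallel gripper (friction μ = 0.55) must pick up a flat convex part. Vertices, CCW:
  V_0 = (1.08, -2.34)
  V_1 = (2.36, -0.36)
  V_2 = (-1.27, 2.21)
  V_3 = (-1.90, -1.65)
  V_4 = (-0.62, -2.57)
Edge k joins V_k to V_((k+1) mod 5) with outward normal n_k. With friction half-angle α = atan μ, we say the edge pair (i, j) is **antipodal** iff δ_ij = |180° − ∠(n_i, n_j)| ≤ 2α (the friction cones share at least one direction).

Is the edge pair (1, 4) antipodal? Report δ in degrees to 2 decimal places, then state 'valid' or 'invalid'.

α = atan 0.55 = 28.81°;  2α = 57.62°
edge 1: e_1 = (-3.63, +2.57);  n_1 = (+0.5778, +0.8162)
edge 4: e_4 = (+1.70, +0.23);  n_4 = (+0.1341, -0.9910)
∠(n_1, n_4) = 137.00°
δ = |180° − 137.00°| = 43.00°
43.00° ≤ 2α = 57.62°  →  valid

δ = 43.00°, valid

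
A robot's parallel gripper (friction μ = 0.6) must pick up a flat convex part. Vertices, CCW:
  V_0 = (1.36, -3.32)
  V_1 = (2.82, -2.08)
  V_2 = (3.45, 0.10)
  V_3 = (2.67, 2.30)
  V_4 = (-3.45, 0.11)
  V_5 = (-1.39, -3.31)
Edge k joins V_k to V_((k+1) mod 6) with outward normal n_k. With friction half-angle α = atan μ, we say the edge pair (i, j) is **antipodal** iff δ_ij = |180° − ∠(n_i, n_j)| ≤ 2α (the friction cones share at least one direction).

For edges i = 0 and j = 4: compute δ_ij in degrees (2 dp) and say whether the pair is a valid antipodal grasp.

α = atan 0.6 = 30.96°;  2α = 61.93°
edge 0: e_0 = (+1.46, +1.24);  n_0 = (+0.6473, -0.7622)
edge 4: e_4 = (+2.06, -3.42);  n_4 = (-0.8566, -0.5160)
∠(n_0, n_4) = 99.28°
δ = |180° − 99.28°| = 80.72°
80.72° > 2α = 61.93°  →  invalid

δ = 80.72°, invalid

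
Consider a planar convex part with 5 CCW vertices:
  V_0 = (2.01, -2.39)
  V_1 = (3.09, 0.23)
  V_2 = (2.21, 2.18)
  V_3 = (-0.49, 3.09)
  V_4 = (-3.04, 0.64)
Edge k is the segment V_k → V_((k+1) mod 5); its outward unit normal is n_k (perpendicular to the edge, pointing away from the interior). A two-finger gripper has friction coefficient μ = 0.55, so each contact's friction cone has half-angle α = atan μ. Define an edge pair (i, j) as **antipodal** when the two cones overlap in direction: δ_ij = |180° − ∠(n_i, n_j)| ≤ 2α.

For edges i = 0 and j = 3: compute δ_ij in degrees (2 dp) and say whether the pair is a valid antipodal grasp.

α = atan 0.55 = 28.81°;  2α = 57.62°
edge 0: e_0 = (+1.08, +2.62);  n_0 = (+0.9245, -0.3811)
edge 3: e_3 = (-2.55, -2.45);  n_3 = (-0.6928, +0.7211)
∠(n_0, n_3) = 156.26°
δ = |180° − 156.26°| = 23.74°
23.74° ≤ 2α = 57.62°  →  valid

δ = 23.74°, valid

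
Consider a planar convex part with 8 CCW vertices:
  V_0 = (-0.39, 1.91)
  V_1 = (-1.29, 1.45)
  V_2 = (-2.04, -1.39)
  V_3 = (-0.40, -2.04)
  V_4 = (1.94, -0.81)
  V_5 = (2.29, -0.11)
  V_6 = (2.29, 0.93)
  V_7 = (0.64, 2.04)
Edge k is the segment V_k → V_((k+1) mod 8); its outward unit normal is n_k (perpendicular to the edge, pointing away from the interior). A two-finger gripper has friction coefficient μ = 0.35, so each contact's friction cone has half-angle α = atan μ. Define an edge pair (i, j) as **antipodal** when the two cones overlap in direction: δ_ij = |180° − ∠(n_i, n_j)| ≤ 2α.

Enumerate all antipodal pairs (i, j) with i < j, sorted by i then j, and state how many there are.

α = atan 0.35 = 19.29°;  2α = 38.58°
n_0 = (-0.4551, +0.8904)
n_1 = (-0.9669, +0.2553)
n_2 = (-0.3685, -0.9296)
n_3 = (+0.4653, -0.8852)
n_4 = (+0.8944, -0.4472)
n_5 = (+1.0000, -0.0000)
n_6 = (+0.5582, +0.8297)
n_7 = (-0.1252, +0.9921)
  (0,1): δ = 131.87°  ·
  (0,2): δ = 48.69°  ·
  (0,3): δ = 0.66°  ✓
  (0,4): δ = 36.36°  ✓
  (0,5): δ = 62.93°  ·
  (0,6): δ = 119.00°  ·
  (0,7): δ = 160.12°  ·
  (1,2): δ = 96.83°  ·
  (1,3): δ = 47.48°  ·
  (1,4): δ = 11.77°  ✓
  (1,5): δ = 14.79°  ✓
  (1,6): δ = 70.86°  ·
  (1,7): δ = 111.99°  ·
  (2,3): δ = 130.65°  ·
  (2,4): δ = 94.94°  ·
  (2,5): δ = 68.38°  ·
  (2,6): δ = 12.31°  ✓
  (2,7): δ = 28.81°  ✓
  (3,4): δ = 144.29°  ·
  (3,5): δ = 117.73°  ·
  (3,6): δ = 61.66°  ·
  (3,7): δ = 20.53°  ✓
  (4,5): δ = 153.43°  ·
  (4,6): δ = 97.36°  ·
  (4,7): δ = 56.24°  ·
  (5,6): δ = 123.93°  ·
  (5,7): δ = 82.81°  ·
  (6,7): δ = 138.88°  ·
antipodal pairs: 7

count = 7; pairs: (0,3), (0,4), (1,4), (1,5), (2,6), (2,7), (3,7)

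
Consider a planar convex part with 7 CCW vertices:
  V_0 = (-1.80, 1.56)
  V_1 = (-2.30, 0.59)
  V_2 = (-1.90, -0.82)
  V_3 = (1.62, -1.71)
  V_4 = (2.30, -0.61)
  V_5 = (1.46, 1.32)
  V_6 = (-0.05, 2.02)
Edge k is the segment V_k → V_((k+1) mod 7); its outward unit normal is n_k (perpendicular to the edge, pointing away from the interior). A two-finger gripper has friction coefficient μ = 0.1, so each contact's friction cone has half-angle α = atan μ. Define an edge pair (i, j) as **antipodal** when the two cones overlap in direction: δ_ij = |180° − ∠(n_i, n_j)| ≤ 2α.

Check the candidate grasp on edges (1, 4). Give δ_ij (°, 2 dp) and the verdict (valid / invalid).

α = atan 0.1 = 5.71°;  2α = 11.42°
edge 1: e_1 = (+0.40, -1.41);  n_1 = (-0.9620, -0.2729)
edge 4: e_4 = (-0.84, +1.93);  n_4 = (+0.9169, +0.3991)
∠(n_1, n_4) = 172.32°
δ = |180° − 172.32°| = 7.68°
7.68° ≤ 2α = 11.42°  →  valid

δ = 7.68°, valid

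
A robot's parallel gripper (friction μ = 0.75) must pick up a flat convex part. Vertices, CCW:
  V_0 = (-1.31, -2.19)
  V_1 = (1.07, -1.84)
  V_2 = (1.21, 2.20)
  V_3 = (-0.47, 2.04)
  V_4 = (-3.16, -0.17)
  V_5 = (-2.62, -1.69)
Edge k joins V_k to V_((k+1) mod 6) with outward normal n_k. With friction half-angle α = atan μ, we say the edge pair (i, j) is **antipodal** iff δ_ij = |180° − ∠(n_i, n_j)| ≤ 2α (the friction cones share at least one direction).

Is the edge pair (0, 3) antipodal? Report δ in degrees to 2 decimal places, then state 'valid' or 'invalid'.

α = atan 0.75 = 36.87°;  2α = 73.74°
edge 0: e_0 = (+2.38, +0.35);  n_0 = (+0.1455, -0.9894)
edge 3: e_3 = (-2.69, -2.21);  n_3 = (-0.6348, +0.7727)
∠(n_0, n_3) = 148.96°
δ = |180° − 148.96°| = 31.04°
31.04° ≤ 2α = 73.74°  →  valid

δ = 31.04°, valid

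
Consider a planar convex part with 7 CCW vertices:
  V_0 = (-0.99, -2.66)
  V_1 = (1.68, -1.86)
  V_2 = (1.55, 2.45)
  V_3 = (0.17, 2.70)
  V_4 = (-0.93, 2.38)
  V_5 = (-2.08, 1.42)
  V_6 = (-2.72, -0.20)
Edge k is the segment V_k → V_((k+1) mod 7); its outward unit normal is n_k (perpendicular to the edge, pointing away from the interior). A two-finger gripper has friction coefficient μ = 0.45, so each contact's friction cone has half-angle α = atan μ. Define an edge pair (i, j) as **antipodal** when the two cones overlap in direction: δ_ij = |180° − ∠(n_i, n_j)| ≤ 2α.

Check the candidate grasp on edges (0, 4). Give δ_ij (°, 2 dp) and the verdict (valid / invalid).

δ = 23.17°, valid

α = atan 0.45 = 24.23°;  2α = 48.46°
edge 0: e_0 = (+2.67, +0.80);  n_0 = (+0.2870, -0.9579)
edge 4: e_4 = (-1.15, -0.96);  n_4 = (-0.6408, +0.7677)
∠(n_0, n_4) = 156.83°
δ = |180° − 156.83°| = 23.17°
23.17° ≤ 2α = 48.46°  →  valid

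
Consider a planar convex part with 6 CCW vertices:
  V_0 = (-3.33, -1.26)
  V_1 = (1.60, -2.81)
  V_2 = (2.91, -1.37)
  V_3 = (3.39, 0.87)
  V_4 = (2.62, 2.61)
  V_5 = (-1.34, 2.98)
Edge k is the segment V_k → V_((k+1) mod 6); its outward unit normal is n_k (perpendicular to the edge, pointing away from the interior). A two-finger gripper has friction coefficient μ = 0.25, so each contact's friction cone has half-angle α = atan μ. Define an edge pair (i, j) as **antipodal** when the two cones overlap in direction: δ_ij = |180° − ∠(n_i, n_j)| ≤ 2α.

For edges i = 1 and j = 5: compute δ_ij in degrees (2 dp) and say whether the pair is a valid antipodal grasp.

α = atan 0.25 = 14.04°;  2α = 28.07°
edge 1: e_1 = (+1.31, +1.44);  n_1 = (+0.7397, -0.6729)
edge 5: e_5 = (-1.99, -4.24);  n_5 = (-0.9053, +0.4249)
∠(n_1, n_5) = 162.85°
δ = |180° − 162.85°| = 17.15°
17.15° ≤ 2α = 28.07°  →  valid

δ = 17.15°, valid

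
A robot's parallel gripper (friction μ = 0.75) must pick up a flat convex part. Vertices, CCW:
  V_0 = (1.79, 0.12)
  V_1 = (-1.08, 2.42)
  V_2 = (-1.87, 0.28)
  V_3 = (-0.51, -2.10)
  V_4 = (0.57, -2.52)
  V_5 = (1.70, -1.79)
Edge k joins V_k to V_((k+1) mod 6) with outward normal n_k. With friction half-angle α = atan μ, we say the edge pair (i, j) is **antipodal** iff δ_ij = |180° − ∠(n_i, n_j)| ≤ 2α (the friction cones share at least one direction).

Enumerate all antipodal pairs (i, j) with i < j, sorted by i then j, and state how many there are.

α = atan 0.75 = 36.87°;  2α = 73.74°
n_0 = (+0.6254, +0.7803)
n_1 = (-0.9381, +0.3463)
n_2 = (-0.8682, -0.4961)
n_3 = (-0.3624, -0.9320)
n_4 = (+0.5426, -0.8400)
n_5 = (+0.9989, -0.0471)
  (0,1): δ = 71.55°  ✓
  (0,2): δ = 21.55°  ✓
  (0,3): δ = 17.46°  ✓
  (0,4): δ = 71.57°  ✓
  (0,5): δ = 126.01°  ·
  (1,2): δ = 129.99°  ·
  (1,3): δ = 90.99°  ·
  (1,4): δ = 36.87°  ✓
  (1,5): δ = 17.56°  ✓
  (2,3): δ = 141.00°  ·
  (2,4): δ = 86.88°  ·
  (2,5): δ = 32.44°  ✓
  (3,4): δ = 125.89°  ·
  (3,5): δ = 71.45°  ✓
  (4,5): δ = 125.56°  ·
antipodal pairs: 8

count = 8; pairs: (0,1), (0,2), (0,3), (0,4), (1,4), (1,5), (2,5), (3,5)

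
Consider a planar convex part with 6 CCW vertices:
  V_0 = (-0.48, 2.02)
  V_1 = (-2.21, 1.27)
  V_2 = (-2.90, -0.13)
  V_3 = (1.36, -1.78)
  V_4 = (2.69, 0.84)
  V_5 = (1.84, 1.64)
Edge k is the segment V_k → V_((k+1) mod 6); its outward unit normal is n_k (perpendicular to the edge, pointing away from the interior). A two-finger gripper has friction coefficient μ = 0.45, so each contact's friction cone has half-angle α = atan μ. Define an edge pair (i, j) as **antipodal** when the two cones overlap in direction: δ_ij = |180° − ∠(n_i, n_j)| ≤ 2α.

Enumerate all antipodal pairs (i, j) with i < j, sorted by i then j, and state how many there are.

count = 5; pairs: (0,2), (0,3), (1,3), (2,4), (2,5)

α = atan 0.45 = 24.23°;  2α = 48.46°
n_0 = (-0.3978, +0.9175)
n_1 = (-0.8970, +0.4421)
n_2 = (-0.3612, -0.9325)
n_3 = (+0.8917, -0.4527)
n_4 = (+0.6854, +0.7282)
n_5 = (+0.1616, +0.9868)
  (0,1): δ = 139.67°  ·
  (0,2): δ = 44.61°  ✓
  (0,3): δ = 39.65°  ✓
  (0,4): δ = 113.30°  ·
  (0,5): δ = 147.26°  ·
  (1,2): δ = 84.94°  ·
  (1,3): δ = 0.68°  ✓
  (1,4): δ = 72.97°  ·
  (1,5): δ = 106.93°  ·
  (2,3): δ = 95.74°  ·
  (2,4): δ = 22.09°  ✓
  (2,5): δ = 11.87°  ✓
  (3,4): δ = 106.35°  ·
  (3,5): δ = 72.39°  ·
  (4,5): δ = 146.04°  ·
antipodal pairs: 5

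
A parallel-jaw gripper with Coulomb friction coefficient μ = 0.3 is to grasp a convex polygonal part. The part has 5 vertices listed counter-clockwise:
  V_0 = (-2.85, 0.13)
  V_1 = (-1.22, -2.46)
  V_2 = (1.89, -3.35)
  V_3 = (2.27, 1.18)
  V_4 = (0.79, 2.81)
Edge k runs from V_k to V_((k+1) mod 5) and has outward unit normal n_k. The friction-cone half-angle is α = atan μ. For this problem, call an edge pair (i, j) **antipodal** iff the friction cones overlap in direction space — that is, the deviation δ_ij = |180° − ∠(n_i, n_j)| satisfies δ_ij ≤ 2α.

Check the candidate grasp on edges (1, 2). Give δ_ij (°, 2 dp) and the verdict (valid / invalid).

δ = 78.83°, invalid

α = atan 0.3 = 16.70°;  2α = 33.40°
edge 1: e_1 = (+3.11, -0.89);  n_1 = (-0.2751, -0.9614)
edge 2: e_2 = (+0.38, +4.53);  n_2 = (+0.9965, -0.0836)
∠(n_1, n_2) = 101.17°
δ = |180° − 101.17°| = 78.83°
78.83° > 2α = 33.40°  →  invalid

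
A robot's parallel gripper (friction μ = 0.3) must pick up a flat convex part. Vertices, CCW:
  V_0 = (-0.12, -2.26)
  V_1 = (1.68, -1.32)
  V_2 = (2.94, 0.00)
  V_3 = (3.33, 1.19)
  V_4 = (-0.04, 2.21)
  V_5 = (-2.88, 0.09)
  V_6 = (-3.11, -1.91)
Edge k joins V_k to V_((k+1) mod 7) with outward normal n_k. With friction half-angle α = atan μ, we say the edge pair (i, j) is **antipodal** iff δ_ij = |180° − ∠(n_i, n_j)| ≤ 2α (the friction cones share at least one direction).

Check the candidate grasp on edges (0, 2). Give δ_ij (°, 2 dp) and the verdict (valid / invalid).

δ = 135.72°, invalid

α = atan 0.3 = 16.70°;  2α = 33.40°
edge 0: e_0 = (+1.80, +0.94);  n_0 = (+0.4629, -0.8864)
edge 2: e_2 = (+0.39, +1.19);  n_2 = (+0.9503, -0.3114)
∠(n_0, n_2) = 44.28°
δ = |180° − 44.28°| = 135.72°
135.72° > 2α = 33.40°  →  invalid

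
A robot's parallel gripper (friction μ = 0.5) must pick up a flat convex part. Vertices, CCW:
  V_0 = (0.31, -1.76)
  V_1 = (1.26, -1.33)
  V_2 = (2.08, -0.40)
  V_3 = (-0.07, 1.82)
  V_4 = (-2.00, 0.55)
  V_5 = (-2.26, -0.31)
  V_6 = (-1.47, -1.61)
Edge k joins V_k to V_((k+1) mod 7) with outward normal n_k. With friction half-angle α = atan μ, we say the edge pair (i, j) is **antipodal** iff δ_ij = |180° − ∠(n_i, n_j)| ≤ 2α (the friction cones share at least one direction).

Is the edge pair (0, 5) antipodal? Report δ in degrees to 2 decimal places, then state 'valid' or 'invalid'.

α = atan 0.5 = 26.57°;  2α = 53.13°
edge 0: e_0 = (+0.95, +0.43);  n_0 = (+0.4124, -0.9110)
edge 5: e_5 = (+0.79, -1.30);  n_5 = (-0.8546, -0.5193)
∠(n_0, n_5) = 83.07°
δ = |180° − 83.07°| = 96.93°
96.93° > 2α = 53.13°  →  invalid

δ = 96.93°, invalid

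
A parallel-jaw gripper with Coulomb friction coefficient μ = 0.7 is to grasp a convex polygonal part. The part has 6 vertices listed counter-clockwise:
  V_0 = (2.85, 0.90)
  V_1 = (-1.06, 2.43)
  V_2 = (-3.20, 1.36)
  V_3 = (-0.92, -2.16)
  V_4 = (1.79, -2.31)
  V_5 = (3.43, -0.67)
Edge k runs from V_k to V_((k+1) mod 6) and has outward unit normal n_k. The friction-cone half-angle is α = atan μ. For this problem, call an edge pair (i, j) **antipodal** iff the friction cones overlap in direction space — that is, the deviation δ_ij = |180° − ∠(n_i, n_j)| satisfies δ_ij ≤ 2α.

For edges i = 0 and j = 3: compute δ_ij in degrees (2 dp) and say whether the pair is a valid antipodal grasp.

α = atan 0.7 = 34.99°;  2α = 69.98°
edge 0: e_0 = (-3.91, +1.53);  n_0 = (+0.3644, +0.9312)
edge 3: e_3 = (+2.71, -0.15);  n_3 = (-0.0553, -0.9985)
∠(n_0, n_3) = 161.80°
δ = |180° − 161.80°| = 18.20°
18.20° ≤ 2α = 69.98°  →  valid

δ = 18.20°, valid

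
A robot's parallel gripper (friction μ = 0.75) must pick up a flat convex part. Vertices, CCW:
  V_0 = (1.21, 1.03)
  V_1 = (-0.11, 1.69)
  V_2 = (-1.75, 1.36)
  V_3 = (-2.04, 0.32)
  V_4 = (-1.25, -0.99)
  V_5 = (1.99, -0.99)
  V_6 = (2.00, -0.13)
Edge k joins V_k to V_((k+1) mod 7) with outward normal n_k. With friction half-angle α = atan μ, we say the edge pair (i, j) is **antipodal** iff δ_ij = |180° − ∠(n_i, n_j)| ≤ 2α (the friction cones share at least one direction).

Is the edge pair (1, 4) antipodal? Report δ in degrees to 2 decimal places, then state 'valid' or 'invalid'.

δ = 11.38°, valid

α = atan 0.75 = 36.87°;  2α = 73.74°
edge 1: e_1 = (-1.64, -0.33);  n_1 = (-0.1973, +0.9804)
edge 4: e_4 = (+3.24, +0.00);  n_4 = (+0.0000, -1.0000)
∠(n_1, n_4) = 168.62°
δ = |180° − 168.62°| = 11.38°
11.38° ≤ 2α = 73.74°  →  valid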